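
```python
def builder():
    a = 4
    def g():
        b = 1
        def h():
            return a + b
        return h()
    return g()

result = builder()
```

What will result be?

Step 1: builder() defines a = 4. g() defines b = 1.
Step 2: h() accesses both from enclosing scopes: a = 4, b = 1.
Step 3: result = 4 + 1 = 5

The answer is 5.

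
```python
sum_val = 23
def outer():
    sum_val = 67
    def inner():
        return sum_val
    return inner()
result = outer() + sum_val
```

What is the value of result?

Step 1: Global sum_val = 23. outer() shadows with sum_val = 67.
Step 2: inner() returns enclosing sum_val = 67. outer() = 67.
Step 3: result = 67 + global sum_val (23) = 90

The answer is 90.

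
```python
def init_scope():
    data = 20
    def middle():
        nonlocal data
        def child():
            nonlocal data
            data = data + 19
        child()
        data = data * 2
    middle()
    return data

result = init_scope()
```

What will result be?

Step 1: data = 20.
Step 2: child() adds 19: data = 20 + 19 = 39.
Step 3: middle() doubles: data = 39 * 2 = 78.
Step 4: result = 78

The answer is 78.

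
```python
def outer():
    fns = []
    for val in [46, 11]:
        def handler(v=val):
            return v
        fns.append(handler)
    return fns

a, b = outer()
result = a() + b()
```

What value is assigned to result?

Step 1: Default argument v=val captures val at each iteration.
Step 2: a() returns 46 (captured at first iteration), b() returns 11 (captured at second).
Step 3: result = 46 + 11 = 57

The answer is 57.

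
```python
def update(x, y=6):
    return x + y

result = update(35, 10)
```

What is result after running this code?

Step 1: update(35, 10) overrides default y with 10.
Step 2: Returns 35 + 10 = 45.
Step 3: result = 45

The answer is 45.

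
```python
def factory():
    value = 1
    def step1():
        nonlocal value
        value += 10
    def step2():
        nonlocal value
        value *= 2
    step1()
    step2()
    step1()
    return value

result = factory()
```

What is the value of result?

Step 1: value = 1.
Step 2: step1(): value = 1 + 10 = 11.
Step 3: step2(): value = 11 * 2 = 22.
Step 4: step1(): value = 22 + 10 = 32. result = 32

The answer is 32.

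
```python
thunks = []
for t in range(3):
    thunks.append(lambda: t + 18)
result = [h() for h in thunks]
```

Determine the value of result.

Step 1: All lambdas capture t by reference. After the loop, t = 2.
Step 2: Each call returns 2 + 18 = 20.
Step 3: result = [20, 20, 20]

The answer is [20, 20, 20].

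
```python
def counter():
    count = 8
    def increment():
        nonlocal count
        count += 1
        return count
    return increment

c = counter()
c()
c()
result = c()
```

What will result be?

Step 1: counter() creates closure with count = 8.
Step 2: Each c() call increments count via nonlocal. After 3 calls: 8 + 3 = 11.
Step 3: result = 11

The answer is 11.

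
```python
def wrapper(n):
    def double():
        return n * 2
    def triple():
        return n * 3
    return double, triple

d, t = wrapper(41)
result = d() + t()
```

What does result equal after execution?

Step 1: Both closures capture the same n = 41.
Step 2: d() = 41 * 2 = 82, t() = 41 * 3 = 123.
Step 3: result = 82 + 123 = 205

The answer is 205.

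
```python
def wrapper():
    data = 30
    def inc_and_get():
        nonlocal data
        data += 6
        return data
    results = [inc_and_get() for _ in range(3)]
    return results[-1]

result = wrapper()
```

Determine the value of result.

Step 1: data = 30.
Step 2: Three calls to inc_and_get(), each adding 6.
Step 3: Last value = 30 + 6 * 3 = 48

The answer is 48.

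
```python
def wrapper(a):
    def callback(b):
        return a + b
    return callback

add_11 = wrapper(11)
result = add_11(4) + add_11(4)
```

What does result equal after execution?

Step 1: add_11 captures a = 11.
Step 2: add_11(4) = 11 + 4 = 15, called twice.
Step 3: result = 15 + 15 = 30

The answer is 30.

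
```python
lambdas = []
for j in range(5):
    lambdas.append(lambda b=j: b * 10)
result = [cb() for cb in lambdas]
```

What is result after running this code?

Step 1: Default arg b=j captures j at each iteration.
Step 2: lambdas[k] has b defaulting to k, returns k * 10.
Step 3: result = [0, 10, 20, 30, 40]

The answer is [0, 10, 20, 30, 40].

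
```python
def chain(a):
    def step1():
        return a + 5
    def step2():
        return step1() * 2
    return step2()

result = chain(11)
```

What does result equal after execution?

Step 1: chain(11) captures a = 11.
Step 2: step2() calls step1() which returns 11 + 5 = 16.
Step 3: step2() returns 16 * 2 = 32

The answer is 32.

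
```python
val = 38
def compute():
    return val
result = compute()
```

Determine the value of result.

Step 1: val = 38 is defined in the global scope.
Step 2: compute() looks up val. No local val exists, so Python checks the global scope via LEGB rule and finds val = 38.
Step 3: result = 38

The answer is 38.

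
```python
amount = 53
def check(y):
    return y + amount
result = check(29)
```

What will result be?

Step 1: amount = 53 is defined globally.
Step 2: check(29) uses parameter y = 29 and looks up amount from global scope = 53.
Step 3: result = 29 + 53 = 82

The answer is 82.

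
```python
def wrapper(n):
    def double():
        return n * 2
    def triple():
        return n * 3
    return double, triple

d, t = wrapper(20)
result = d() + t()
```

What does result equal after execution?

Step 1: Both closures capture the same n = 20.
Step 2: d() = 20 * 2 = 40, t() = 20 * 3 = 60.
Step 3: result = 40 + 60 = 100

The answer is 100.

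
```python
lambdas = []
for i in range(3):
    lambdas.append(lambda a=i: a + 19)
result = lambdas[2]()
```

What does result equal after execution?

Step 1: Default argument a=i captures i's value at definition time.
Step 2: lambdas[2] was defined when i = 2, so a defaults to 2.
Step 3: result = 2 + 19 = 21 (default arg fixes the late binding issue)

The answer is 21.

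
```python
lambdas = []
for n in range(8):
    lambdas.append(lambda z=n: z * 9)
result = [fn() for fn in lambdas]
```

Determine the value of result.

Step 1: Default arg z=n captures n at each iteration.
Step 2: lambdas[k] has z defaulting to k, returns k * 9.
Step 3: result = [0, 9, 18, 27, 36, 45, 54, 63]

The answer is [0, 9, 18, 27, 36, 45, 54, 63].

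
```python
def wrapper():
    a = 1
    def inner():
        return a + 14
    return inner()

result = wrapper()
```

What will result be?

Step 1: wrapper() defines a = 1.
Step 2: inner() reads a = 1 from enclosing scope, returns 1 + 14 = 15.
Step 3: result = 15

The answer is 15.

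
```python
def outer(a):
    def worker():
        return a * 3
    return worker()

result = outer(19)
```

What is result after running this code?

Step 1: outer(19) binds parameter a = 19.
Step 2: worker() accesses a = 19 from enclosing scope.
Step 3: result = 19 * 3 = 57

The answer is 57.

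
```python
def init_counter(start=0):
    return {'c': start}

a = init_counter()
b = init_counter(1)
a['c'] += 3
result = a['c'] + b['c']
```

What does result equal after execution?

Step 1: init_counter() returns a new dict each call (immutable default 0).
Step 2: a = {'c': 0}, b = {'c': 1}.
Step 3: a['c'] += 3 = 3. result = 3 + 1 = 4

The answer is 4.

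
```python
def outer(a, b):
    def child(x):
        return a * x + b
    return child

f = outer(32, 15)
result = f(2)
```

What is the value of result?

Step 1: outer(32, 15) captures a = 32, b = 15.
Step 2: f(2) computes 32 * 2 + 15 = 79.
Step 3: result = 79

The answer is 79.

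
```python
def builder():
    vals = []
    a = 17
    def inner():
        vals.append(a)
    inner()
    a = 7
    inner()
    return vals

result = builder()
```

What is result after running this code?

Step 1: a = 17. inner() appends current a to vals.
Step 2: First inner(): appends 17. Then a = 7.
Step 3: Second inner(): appends 7 (closure sees updated a). result = [17, 7]

The answer is [17, 7].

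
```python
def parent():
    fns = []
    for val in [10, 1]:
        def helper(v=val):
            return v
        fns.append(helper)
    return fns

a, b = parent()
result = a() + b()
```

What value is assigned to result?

Step 1: Default argument v=val captures val at each iteration.
Step 2: a() returns 10 (captured at first iteration), b() returns 1 (captured at second).
Step 3: result = 10 + 1 = 11

The answer is 11.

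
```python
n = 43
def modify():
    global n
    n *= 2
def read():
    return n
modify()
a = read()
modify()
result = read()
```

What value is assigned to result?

Step 1: n = 43.
Step 2: First modify(): n = 43 * 2 = 86.
Step 3: Second modify(): n = 86 * 2 = 172.
Step 4: read() returns 172

The answer is 172.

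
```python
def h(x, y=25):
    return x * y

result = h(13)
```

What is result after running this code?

Step 1: h(13) uses default y = 25.
Step 2: Returns 13 * 25 = 325.
Step 3: result = 325

The answer is 325.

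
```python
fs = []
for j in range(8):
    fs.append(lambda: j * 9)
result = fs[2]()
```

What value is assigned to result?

Step 1: All lambdas reference the same variable j (late binding).
Step 2: After the loop, j = 7. Every lambda returns j * 9.
Step 3: fs[2]() = 7 * 9 = 63

The answer is 63.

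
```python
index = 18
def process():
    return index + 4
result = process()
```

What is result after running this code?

Step 1: index = 18 is defined globally.
Step 2: process() looks up index from global scope = 18, then computes 18 + 4 = 22.
Step 3: result = 22

The answer is 22.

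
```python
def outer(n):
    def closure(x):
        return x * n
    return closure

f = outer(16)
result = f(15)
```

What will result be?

Step 1: outer(16) creates a closure capturing n = 16.
Step 2: f(15) computes 15 * 16 = 240.
Step 3: result = 240

The answer is 240.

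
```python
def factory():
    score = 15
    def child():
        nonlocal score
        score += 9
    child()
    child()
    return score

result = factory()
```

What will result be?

Step 1: score starts at 15.
Step 2: child() is called 2 times, each adding 9.
Step 3: score = 15 + 9 * 2 = 33

The answer is 33.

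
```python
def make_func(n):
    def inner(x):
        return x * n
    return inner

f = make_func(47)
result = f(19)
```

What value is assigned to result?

Step 1: make_func(47) creates a closure capturing n = 47.
Step 2: f(19) computes 19 * 47 = 893.
Step 3: result = 893

The answer is 893.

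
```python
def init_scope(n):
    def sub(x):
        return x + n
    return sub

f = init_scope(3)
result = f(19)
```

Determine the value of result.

Step 1: init_scope(3) creates a closure that captures n = 3.
Step 2: f(19) calls the closure with x = 19, returning 19 + 3 = 22.
Step 3: result = 22

The answer is 22.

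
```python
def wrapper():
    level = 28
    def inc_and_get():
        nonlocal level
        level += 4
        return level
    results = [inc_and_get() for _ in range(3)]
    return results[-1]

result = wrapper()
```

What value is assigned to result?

Step 1: level = 28.
Step 2: Three calls to inc_and_get(), each adding 4.
Step 3: Last value = 28 + 4 * 3 = 40

The answer is 40.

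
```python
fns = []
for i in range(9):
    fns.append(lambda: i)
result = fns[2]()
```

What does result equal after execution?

Step 1: The loop creates 9 lambdas, all referencing the same variable i.
Step 2: After the loop, i = 8 (final value).
Step 3: fns[2]() looks up i at call time and finds 8. This is the late binding gotcha. result = 8

The answer is 8.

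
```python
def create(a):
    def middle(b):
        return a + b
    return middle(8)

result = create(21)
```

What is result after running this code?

Step 1: create(21) passes a = 21.
Step 2: middle(8) has b = 8, reads a = 21 from enclosing.
Step 3: result = 21 + 8 = 29

The answer is 29.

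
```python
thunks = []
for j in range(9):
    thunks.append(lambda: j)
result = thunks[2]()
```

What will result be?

Step 1: The loop creates 9 lambdas, all referencing the same variable j.
Step 2: After the loop, j = 8 (final value).
Step 3: thunks[2]() looks up j at call time and finds 8. This is the late binding gotcha. result = 8

The answer is 8.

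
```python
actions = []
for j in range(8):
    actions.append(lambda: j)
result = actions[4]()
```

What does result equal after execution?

Step 1: The loop creates 8 lambdas, all referencing the same variable j.
Step 2: After the loop, j = 7 (final value).
Step 3: actions[4]() looks up j at call time and finds 7. This is the late binding gotcha. result = 7

The answer is 7.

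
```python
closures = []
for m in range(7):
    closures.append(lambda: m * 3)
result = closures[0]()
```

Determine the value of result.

Step 1: All lambdas reference the same variable m (late binding).
Step 2: After the loop, m = 6. Every lambda returns m * 3.
Step 3: closures[0]() = 6 * 3 = 18

The answer is 18.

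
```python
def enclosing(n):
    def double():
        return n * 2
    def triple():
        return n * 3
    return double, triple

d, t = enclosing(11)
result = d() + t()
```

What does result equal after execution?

Step 1: Both closures capture the same n = 11.
Step 2: d() = 11 * 2 = 22, t() = 11 * 3 = 33.
Step 3: result = 22 + 33 = 55

The answer is 55.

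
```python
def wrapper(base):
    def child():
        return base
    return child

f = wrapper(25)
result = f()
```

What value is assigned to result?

Step 1: wrapper(25) creates closure capturing base = 25.
Step 2: f() returns the captured base = 25.
Step 3: result = 25

The answer is 25.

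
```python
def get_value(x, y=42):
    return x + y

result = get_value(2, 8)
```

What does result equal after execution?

Step 1: get_value(2, 8) overrides default y with 8.
Step 2: Returns 2 + 8 = 10.
Step 3: result = 10

The answer is 10.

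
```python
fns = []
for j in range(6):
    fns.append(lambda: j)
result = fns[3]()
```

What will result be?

Step 1: The loop creates 6 lambdas, all referencing the same variable j.
Step 2: After the loop, j = 5 (final value).
Step 3: fns[3]() looks up j at call time and finds 5. This is the late binding gotcha. result = 5

The answer is 5.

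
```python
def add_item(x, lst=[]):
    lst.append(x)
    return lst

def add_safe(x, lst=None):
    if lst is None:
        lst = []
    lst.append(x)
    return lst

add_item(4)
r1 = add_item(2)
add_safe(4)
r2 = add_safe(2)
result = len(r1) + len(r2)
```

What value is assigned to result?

Step 1: add_item shares mutable default: after 2 calls, lst = [4, 2], len = 2.
Step 2: add_safe creates fresh list each time: r2 = [2], len = 1.
Step 3: result = 2 + 1 = 3

The answer is 3.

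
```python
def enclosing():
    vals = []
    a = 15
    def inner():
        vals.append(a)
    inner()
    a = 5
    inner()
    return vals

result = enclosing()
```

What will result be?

Step 1: a = 15. inner() appends current a to vals.
Step 2: First inner(): appends 15. Then a = 5.
Step 3: Second inner(): appends 5 (closure sees updated a). result = [15, 5]

The answer is [15, 5].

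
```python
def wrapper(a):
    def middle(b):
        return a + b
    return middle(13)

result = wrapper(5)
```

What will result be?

Step 1: wrapper(5) passes a = 5.
Step 2: middle(13) has b = 13, reads a = 5 from enclosing.
Step 3: result = 5 + 13 = 18

The answer is 18.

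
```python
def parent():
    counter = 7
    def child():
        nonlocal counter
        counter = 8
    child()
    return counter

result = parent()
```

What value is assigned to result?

Step 1: parent() sets counter = 7.
Step 2: child() uses nonlocal to reassign counter = 8.
Step 3: result = 8

The answer is 8.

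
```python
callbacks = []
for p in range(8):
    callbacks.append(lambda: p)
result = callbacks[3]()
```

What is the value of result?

Step 1: The loop creates 8 lambdas, all referencing the same variable p.
Step 2: After the loop, p = 7 (final value).
Step 3: callbacks[3]() looks up p at call time and finds 7. This is the late binding gotcha. result = 7

The answer is 7.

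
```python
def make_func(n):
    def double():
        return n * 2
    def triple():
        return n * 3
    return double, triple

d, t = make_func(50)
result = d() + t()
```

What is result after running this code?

Step 1: Both closures capture the same n = 50.
Step 2: d() = 50 * 2 = 100, t() = 50 * 3 = 150.
Step 3: result = 100 + 150 = 250

The answer is 250.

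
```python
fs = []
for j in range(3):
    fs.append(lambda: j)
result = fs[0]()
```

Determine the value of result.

Step 1: The loop creates 3 lambdas, all referencing the same variable j.
Step 2: After the loop, j = 2 (final value).
Step 3: fs[0]() looks up j at call time and finds 2. This is the late binding gotcha. result = 2

The answer is 2.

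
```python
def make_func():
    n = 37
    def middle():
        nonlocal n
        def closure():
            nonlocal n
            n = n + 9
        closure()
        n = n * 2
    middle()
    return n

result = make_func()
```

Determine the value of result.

Step 1: n = 37.
Step 2: closure() adds 9: n = 37 + 9 = 46.
Step 3: middle() doubles: n = 46 * 2 = 92.
Step 4: result = 92

The answer is 92.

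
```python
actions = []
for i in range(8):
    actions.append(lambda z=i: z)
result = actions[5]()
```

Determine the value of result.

Step 1: Default argument z=i captures i's value at each iteration.
Step 2: actions[5] captured z = 5 when i was 5.
Step 3: result = 5

The answer is 5.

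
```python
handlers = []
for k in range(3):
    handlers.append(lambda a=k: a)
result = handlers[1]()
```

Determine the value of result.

Step 1: Default argument a=k captures k's value at each iteration.
Step 2: handlers[1] captured a = 1 when k was 1.
Step 3: result = 1

The answer is 1.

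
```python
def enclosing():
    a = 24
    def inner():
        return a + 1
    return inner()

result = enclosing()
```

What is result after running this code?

Step 1: enclosing() defines a = 24.
Step 2: inner() reads a = 24 from enclosing scope, returns 24 + 1 = 25.
Step 3: result = 25

The answer is 25.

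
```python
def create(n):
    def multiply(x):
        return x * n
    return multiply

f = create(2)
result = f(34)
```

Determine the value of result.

Step 1: create(2) returns multiply closure with n = 2.
Step 2: f(34) computes 34 * 2 = 68.
Step 3: result = 68

The answer is 68.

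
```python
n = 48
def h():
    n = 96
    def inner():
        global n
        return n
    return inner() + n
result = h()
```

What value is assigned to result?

Step 1: Global n = 48. h() shadows with local n = 96.
Step 2: inner() uses global keyword, so inner() returns global n = 48.
Step 3: h() returns 48 + 96 = 144

The answer is 144.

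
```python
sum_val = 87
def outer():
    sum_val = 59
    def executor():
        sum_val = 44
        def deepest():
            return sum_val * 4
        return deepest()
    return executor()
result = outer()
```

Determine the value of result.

Step 1: deepest() looks up sum_val through LEGB: not local, finds sum_val = 44 in enclosing executor().
Step 2: Returns 44 * 4 = 176.
Step 3: result = 176

The answer is 176.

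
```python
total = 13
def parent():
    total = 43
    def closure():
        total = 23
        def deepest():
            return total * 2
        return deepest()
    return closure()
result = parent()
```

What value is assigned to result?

Step 1: deepest() looks up total through LEGB: not local, finds total = 23 in enclosing closure().
Step 2: Returns 23 * 2 = 46.
Step 3: result = 46

The answer is 46.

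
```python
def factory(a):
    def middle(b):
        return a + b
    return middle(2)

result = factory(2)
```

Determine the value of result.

Step 1: factory(2) passes a = 2.
Step 2: middle(2) has b = 2, reads a = 2 from enclosing.
Step 3: result = 2 + 2 = 4

The answer is 4.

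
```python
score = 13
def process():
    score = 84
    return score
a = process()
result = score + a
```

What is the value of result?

Step 1: Global score = 13. process() returns local score = 84.
Step 2: a = 84. Global score still = 13.
Step 3: result = 13 + 84 = 97

The answer is 97.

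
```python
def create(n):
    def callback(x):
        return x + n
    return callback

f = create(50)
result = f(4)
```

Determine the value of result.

Step 1: create(50) creates a closure that captures n = 50.
Step 2: f(4) calls the closure with x = 4, returning 4 + 50 = 54.
Step 3: result = 54

The answer is 54.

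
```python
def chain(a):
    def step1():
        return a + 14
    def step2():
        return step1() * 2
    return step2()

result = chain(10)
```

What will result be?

Step 1: chain(10) captures a = 10.
Step 2: step2() calls step1() which returns 10 + 14 = 24.
Step 3: step2() returns 24 * 2 = 48

The answer is 48.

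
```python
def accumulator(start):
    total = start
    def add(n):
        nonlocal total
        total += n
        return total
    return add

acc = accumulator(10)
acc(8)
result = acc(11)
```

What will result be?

Step 1: accumulator(10) creates closure with total = 10.
Step 2: First acc(8): total = 10 + 8 = 18.
Step 3: Second acc(11): total = 18 + 11 = 29. result = 29

The answer is 29.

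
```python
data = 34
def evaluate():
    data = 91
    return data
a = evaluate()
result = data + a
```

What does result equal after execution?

Step 1: Global data = 34. evaluate() returns local data = 91.
Step 2: a = 91. Global data still = 34.
Step 3: result = 34 + 91 = 125

The answer is 125.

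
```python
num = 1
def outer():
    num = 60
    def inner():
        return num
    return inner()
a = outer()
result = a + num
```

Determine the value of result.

Step 1: outer() has local num = 60. inner() reads from enclosing.
Step 2: outer() returns 60. Global num = 1 unchanged.
Step 3: result = 60 + 1 = 61

The answer is 61.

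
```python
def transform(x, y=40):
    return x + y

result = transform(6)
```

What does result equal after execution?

Step 1: transform(6) uses default y = 40.
Step 2: Returns 6 + 40 = 46.
Step 3: result = 46

The answer is 46.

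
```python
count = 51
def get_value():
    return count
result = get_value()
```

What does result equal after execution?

Step 1: count = 51 is defined in the global scope.
Step 2: get_value() looks up count. No local count exists, so Python checks the global scope via LEGB rule and finds count = 51.
Step 3: result = 51

The answer is 51.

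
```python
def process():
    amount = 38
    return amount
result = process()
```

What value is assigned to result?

Step 1: process() defines amount = 38 in its local scope.
Step 2: return amount finds the local variable amount = 38.
Step 3: result = 38

The answer is 38.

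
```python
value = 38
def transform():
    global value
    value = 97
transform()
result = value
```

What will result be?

Step 1: value = 38 globally.
Step 2: transform() declares global value and sets it to 97.
Step 3: After transform(), global value = 97. result = 97

The answer is 97.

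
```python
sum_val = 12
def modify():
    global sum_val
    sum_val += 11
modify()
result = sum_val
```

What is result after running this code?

Step 1: sum_val = 12 globally.
Step 2: modify() modifies global sum_val: sum_val += 11 = 23.
Step 3: result = 23

The answer is 23.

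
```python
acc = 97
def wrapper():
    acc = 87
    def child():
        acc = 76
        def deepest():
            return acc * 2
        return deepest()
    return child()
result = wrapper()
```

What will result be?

Step 1: deepest() looks up acc through LEGB: not local, finds acc = 76 in enclosing child().
Step 2: Returns 76 * 2 = 152.
Step 3: result = 152

The answer is 152.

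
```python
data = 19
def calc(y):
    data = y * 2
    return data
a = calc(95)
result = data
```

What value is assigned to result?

Step 1: Global data = 19.
Step 2: calc(95) creates local data = 95 * 2 = 190.
Step 3: Global data unchanged because no global keyword. result = 19

The answer is 19.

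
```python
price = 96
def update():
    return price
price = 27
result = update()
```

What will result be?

Step 1: price is first set to 96, then reassigned to 27.
Step 2: update() is called after the reassignment, so it looks up the current global price = 27.
Step 3: result = 27

The answer is 27.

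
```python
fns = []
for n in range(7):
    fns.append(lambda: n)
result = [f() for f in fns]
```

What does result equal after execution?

Step 1: All 7 lambdas share the same variable n.
Step 2: After the loop, n = 6.
Step 3: Each call returns 6. result = [6, 6, 6, 6, 6, 6, 6]

The answer is [6, 6, 6, 6, 6, 6, 6].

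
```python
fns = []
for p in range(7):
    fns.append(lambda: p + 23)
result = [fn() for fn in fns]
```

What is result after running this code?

Step 1: All lambdas capture p by reference. After the loop, p = 6.
Step 2: Each call returns 6 + 23 = 29.
Step 3: result = [29, 29, 29, 29, 29, 29, 29]

The answer is [29, 29, 29, 29, 29, 29, 29].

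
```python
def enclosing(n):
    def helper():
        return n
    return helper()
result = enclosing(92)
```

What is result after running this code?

Step 1: enclosing(92) binds parameter n = 92.
Step 2: helper() looks up n in enclosing scope and finds the parameter n = 92.
Step 3: result = 92

The answer is 92.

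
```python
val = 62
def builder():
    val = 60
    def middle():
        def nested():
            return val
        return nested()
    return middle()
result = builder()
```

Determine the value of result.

Step 1: builder() defines val = 60. middle() and nested() have no local val.
Step 2: nested() checks local (none), enclosing middle() (none), enclosing builder() and finds val = 60.
Step 3: result = 60

The answer is 60.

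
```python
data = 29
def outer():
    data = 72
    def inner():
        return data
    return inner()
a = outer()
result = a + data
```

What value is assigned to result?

Step 1: outer() has local data = 72. inner() reads from enclosing.
Step 2: outer() returns 72. Global data = 29 unchanged.
Step 3: result = 72 + 29 = 101

The answer is 101.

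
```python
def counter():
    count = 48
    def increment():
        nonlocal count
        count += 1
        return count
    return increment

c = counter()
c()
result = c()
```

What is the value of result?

Step 1: counter() creates closure with count = 48.
Step 2: Each c() call increments count via nonlocal. After 2 calls: 48 + 2 = 50.
Step 3: result = 50

The answer is 50.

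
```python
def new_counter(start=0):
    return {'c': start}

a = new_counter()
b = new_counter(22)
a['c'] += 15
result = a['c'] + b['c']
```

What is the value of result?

Step 1: new_counter() returns a new dict each call (immutable default 0).
Step 2: a = {'c': 0}, b = {'c': 22}.
Step 3: a['c'] += 15 = 15. result = 15 + 22 = 37

The answer is 37.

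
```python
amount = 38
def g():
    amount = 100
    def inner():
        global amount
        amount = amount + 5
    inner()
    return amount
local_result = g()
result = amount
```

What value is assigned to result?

Step 1: Global amount = 38. g() creates local amount = 100.
Step 2: inner() declares global amount and adds 5: global amount = 38 + 5 = 43.
Step 3: g() returns its local amount = 100 (unaffected by inner).
Step 4: result = global amount = 43

The answer is 43.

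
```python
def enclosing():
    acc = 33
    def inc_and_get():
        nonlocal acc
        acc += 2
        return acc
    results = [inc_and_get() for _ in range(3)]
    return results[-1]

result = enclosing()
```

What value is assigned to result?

Step 1: acc = 33.
Step 2: Three calls to inc_and_get(), each adding 2.
Step 3: Last value = 33 + 2 * 3 = 39

The answer is 39.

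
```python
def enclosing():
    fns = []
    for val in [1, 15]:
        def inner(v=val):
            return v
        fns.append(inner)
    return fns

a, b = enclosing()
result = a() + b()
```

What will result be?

Step 1: Default argument v=val captures val at each iteration.
Step 2: a() returns 1 (captured at first iteration), b() returns 15 (captured at second).
Step 3: result = 1 + 15 = 16

The answer is 16.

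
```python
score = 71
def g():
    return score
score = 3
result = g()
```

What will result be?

Step 1: score is first set to 71, then reassigned to 3.
Step 2: g() is called after the reassignment, so it looks up the current global score = 3.
Step 3: result = 3

The answer is 3.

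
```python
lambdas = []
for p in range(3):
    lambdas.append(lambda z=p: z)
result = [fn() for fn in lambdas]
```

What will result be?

Step 1: Default arg z=p captures p at each iteration.
Step 2: Each lambda has its own default: 0, 1, ..., 2.
Step 3: result = [0, 1, 2]

The answer is [0, 1, 2].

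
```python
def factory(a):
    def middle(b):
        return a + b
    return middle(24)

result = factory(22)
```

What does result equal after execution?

Step 1: factory(22) passes a = 22.
Step 2: middle(24) has b = 24, reads a = 22 from enclosing.
Step 3: result = 22 + 24 = 46

The answer is 46.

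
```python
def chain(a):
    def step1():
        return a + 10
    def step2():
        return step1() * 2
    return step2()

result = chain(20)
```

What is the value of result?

Step 1: chain(20) captures a = 20.
Step 2: step2() calls step1() which returns 20 + 10 = 30.
Step 3: step2() returns 30 * 2 = 60

The answer is 60.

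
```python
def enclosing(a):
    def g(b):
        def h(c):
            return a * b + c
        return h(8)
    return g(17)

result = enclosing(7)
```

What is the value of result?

Step 1: a = 7, b = 17, c = 8.
Step 2: h() computes a * b + c = 7 * 17 + 8 = 127.
Step 3: result = 127

The answer is 127.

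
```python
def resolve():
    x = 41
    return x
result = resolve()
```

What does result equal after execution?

Step 1: resolve() defines x = 41 in its local scope.
Step 2: return x finds the local variable x = 41.
Step 3: result = 41

The answer is 41.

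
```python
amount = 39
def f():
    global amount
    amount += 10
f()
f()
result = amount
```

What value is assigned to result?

Step 1: amount = 39.
Step 2: First f(): amount = 39 + 10 = 49.
Step 3: Second f(): amount = 49 + 10 = 59. result = 59

The answer is 59.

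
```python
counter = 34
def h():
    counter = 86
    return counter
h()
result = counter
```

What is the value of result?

Step 1: Global counter = 34.
Step 2: h() creates local counter = 86 (shadow, not modification).
Step 3: After h() returns, global counter is unchanged. result = 34

The answer is 34.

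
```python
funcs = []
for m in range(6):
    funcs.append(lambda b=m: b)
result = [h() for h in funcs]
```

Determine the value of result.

Step 1: Default arg b=m captures m at each iteration.
Step 2: Each lambda has its own default: 0, 1, ..., 5.
Step 3: result = [0, 1, 2, 3, 4, 5]

The answer is [0, 1, 2, 3, 4, 5].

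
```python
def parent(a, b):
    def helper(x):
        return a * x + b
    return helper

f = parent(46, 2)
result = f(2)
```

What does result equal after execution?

Step 1: parent(46, 2) captures a = 46, b = 2.
Step 2: f(2) computes 46 * 2 + 2 = 94.
Step 3: result = 94

The answer is 94.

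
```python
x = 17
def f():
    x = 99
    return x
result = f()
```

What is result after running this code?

Step 1: Global x = 17.
Step 2: f() creates local x = 99, shadowing the global.
Step 3: Returns local x = 99. result = 99

The answer is 99.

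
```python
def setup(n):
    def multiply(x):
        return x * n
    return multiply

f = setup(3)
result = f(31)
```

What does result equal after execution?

Step 1: setup(3) returns multiply closure with n = 3.
Step 2: f(31) computes 31 * 3 = 93.
Step 3: result = 93

The answer is 93.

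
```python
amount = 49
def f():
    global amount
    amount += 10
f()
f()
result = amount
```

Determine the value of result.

Step 1: amount = 49.
Step 2: First f(): amount = 49 + 10 = 59.
Step 3: Second f(): amount = 59 + 10 = 69. result = 69

The answer is 69.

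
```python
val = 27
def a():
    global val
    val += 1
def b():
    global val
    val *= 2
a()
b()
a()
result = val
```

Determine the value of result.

Step 1: val = 27.
Step 2: a(): val = 27 + 1 = 28.
Step 3: b(): val = 28 * 2 = 56.
Step 4: a(): val = 56 + 1 = 57

The answer is 57.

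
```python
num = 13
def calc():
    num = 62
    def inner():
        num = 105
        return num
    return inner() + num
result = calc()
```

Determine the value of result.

Step 1: calc() has local num = 62. inner() has local num = 105.
Step 2: inner() returns its local num = 105.
Step 3: calc() returns 105 + its own num (62) = 167

The answer is 167.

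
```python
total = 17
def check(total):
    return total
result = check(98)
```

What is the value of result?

Step 1: Global total = 17.
Step 2: check(98) takes parameter total = 98, which shadows the global.
Step 3: result = 98

The answer is 98.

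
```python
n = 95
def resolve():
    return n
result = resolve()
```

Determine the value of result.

Step 1: n = 95 is defined in the global scope.
Step 2: resolve() looks up n. No local n exists, so Python checks the global scope via LEGB rule and finds n = 95.
Step 3: result = 95

The answer is 95.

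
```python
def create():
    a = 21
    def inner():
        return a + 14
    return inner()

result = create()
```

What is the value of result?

Step 1: create() defines a = 21.
Step 2: inner() reads a = 21 from enclosing scope, returns 21 + 14 = 35.
Step 3: result = 35

The answer is 35.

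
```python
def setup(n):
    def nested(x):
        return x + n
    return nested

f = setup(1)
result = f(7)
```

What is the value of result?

Step 1: setup(1) creates a closure that captures n = 1.
Step 2: f(7) calls the closure with x = 7, returning 7 + 1 = 8.
Step 3: result = 8

The answer is 8.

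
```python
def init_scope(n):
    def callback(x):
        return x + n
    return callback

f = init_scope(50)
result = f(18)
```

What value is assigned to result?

Step 1: init_scope(50) creates a closure that captures n = 50.
Step 2: f(18) calls the closure with x = 18, returning 18 + 50 = 68.
Step 3: result = 68

The answer is 68.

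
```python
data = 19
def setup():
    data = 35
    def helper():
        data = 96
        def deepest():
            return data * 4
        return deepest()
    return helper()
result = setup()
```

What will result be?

Step 1: deepest() looks up data through LEGB: not local, finds data = 96 in enclosing helper().
Step 2: Returns 96 * 4 = 384.
Step 3: result = 384

The answer is 384.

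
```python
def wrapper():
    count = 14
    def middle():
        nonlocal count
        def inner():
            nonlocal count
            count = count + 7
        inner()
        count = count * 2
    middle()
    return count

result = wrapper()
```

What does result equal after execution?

Step 1: count = 14.
Step 2: inner() adds 7: count = 14 + 7 = 21.
Step 3: middle() doubles: count = 21 * 2 = 42.
Step 4: result = 42

The answer is 42.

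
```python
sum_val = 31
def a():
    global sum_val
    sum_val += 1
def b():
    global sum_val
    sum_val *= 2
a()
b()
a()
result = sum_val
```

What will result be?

Step 1: sum_val = 31.
Step 2: a(): sum_val = 31 + 1 = 32.
Step 3: b(): sum_val = 32 * 2 = 64.
Step 4: a(): sum_val = 64 + 1 = 65

The answer is 65.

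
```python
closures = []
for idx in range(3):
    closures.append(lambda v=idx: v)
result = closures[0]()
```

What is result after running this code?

Step 1: Default argument v=idx captures idx's value at each iteration.
Step 2: closures[0] captured v = 0 when idx was 0.
Step 3: result = 0

The answer is 0.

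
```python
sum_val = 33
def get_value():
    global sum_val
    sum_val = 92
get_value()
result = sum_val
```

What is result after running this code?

Step 1: sum_val = 33 globally.
Step 2: get_value() declares global sum_val and sets it to 92.
Step 3: After get_value(), global sum_val = 92. result = 92

The answer is 92.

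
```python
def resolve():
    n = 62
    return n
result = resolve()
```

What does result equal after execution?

Step 1: resolve() defines n = 62 in its local scope.
Step 2: return n finds the local variable n = 62.
Step 3: result = 62

The answer is 62.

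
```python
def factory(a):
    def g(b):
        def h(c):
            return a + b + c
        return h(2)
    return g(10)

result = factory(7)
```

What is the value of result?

Step 1: a = 7, b = 10, c = 2 across three nested scopes.
Step 2: h() accesses all three via LEGB rule.
Step 3: result = 7 + 10 + 2 = 19

The answer is 19.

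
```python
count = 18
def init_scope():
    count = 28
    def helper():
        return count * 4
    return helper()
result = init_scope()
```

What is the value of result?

Step 1: init_scope() shadows global count with count = 28.
Step 2: helper() finds count = 28 in enclosing scope, computes 28 * 4 = 112.
Step 3: result = 112

The answer is 112.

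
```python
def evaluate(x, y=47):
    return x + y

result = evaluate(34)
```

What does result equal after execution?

Step 1: evaluate(34) uses default y = 47.
Step 2: Returns 34 + 47 = 81.
Step 3: result = 81

The answer is 81.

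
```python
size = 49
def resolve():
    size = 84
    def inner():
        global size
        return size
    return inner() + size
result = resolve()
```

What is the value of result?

Step 1: Global size = 49. resolve() shadows with local size = 84.
Step 2: inner() uses global keyword, so inner() returns global size = 49.
Step 3: resolve() returns 49 + 84 = 133

The answer is 133.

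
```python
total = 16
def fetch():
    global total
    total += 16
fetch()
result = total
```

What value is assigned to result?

Step 1: total = 16 globally.
Step 2: fetch() modifies global total: total += 16 = 32.
Step 3: result = 32

The answer is 32.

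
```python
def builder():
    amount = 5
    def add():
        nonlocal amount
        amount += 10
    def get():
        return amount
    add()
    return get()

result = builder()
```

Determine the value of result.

Step 1: amount = 5. add() modifies it via nonlocal, get() reads it.
Step 2: add() makes amount = 5 + 10 = 15.
Step 3: get() returns 15. result = 15

The answer is 15.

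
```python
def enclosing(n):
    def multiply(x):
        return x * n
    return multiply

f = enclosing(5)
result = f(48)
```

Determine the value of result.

Step 1: enclosing(5) returns multiply closure with n = 5.
Step 2: f(48) computes 48 * 5 = 240.
Step 3: result = 240

The answer is 240.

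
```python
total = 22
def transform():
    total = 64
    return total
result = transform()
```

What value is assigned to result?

Step 1: Global total = 22.
Step 2: transform() creates local total = 64, shadowing the global.
Step 3: Returns local total = 64. result = 64

The answer is 64.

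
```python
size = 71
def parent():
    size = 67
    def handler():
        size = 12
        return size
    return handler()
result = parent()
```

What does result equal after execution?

Step 1: Three scopes define size: global (71), parent (67), handler (12).
Step 2: handler() has its own local size = 12, which shadows both enclosing and global.
Step 3: result = 12 (local wins in LEGB)

The answer is 12.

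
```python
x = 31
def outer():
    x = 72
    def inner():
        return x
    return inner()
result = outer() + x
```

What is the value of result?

Step 1: Global x = 31. outer() shadows with x = 72.
Step 2: inner() returns enclosing x = 72. outer() = 72.
Step 3: result = 72 + global x (31) = 103

The answer is 103.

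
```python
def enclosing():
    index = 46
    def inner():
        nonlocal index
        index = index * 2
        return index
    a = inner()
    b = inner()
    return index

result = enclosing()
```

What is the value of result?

Step 1: index starts at 46.
Step 2: First inner(): index = 46 * 2 = 92.
Step 3: Second inner(): index = 92 * 2 = 184.
Step 4: result = 184

The answer is 184.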